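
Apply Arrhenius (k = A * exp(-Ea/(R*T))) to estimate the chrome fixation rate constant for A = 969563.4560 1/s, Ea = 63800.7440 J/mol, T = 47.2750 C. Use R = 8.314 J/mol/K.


T_K = T_C + 273.15 = 47.2750 + 273.15 = 320.4250 K
exponent = -Ea / (R * T_K) = -63800.7440 / (8.314 * 320.4250) = -23.9491
k = A * exp(exponent) = 969563.4560 * exp(-23.9491) = 3.8513e-05 1/s


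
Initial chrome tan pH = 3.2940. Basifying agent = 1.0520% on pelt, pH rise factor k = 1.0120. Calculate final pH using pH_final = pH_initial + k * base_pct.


Formula: pH_final = pH_initial + k * base_pct
Substituting: pH_final = 3.2940 + 1.0120 * 1.0520
Result: 4.3586


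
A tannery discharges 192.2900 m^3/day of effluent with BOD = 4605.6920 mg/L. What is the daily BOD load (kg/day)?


Formula: BOD_load = volume * conc / 1000
Substituting: BOD_load = 192.2900 * 4605.6920 / 1000
Result: 885.6285 kg/day


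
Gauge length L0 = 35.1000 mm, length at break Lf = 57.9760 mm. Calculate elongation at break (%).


Formula: Elongation = (Lf - L0) / L0 * 100
Substituting: Elongation = (57.9760 - 35.1000) / 35.1000 * 100
Result: 65.1738 %


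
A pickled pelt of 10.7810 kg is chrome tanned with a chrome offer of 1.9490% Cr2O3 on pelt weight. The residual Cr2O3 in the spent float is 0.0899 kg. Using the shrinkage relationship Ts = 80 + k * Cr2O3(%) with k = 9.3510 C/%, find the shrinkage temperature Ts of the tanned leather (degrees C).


Offered = pelt * offer_pct / 100 = 10.7810 * 1.9490 / 100 = 0.2101 kg
Uptake = offered - residual = 0.2101 - 0.0899 = 0.1202 kg
Cr2O3% on pelt = uptake / pelt * 100 = 0.1202 / 10.7810 * 100 = 1.1151 %
Ts = 80 + k * Cr2O3% = 80 + 9.3510 * 1.1151 = 90.4275 C


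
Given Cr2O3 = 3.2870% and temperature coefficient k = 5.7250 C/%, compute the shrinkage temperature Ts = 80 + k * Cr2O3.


Formula: Ts = 80 + k * Cr2O3
Substituting: Ts = 80 + 5.7250 * 3.2870
Result: 98.8181 C


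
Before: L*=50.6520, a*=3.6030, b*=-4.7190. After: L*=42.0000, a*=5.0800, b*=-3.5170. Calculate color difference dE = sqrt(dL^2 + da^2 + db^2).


dL = -8.6520, da = 1.4770, db = 1.2020
dE = sqrt((-8.6520)^2 + 1.4770^2 + 1.2020^2) = 8.8591


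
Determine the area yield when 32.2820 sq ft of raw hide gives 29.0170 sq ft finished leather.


Formula: Yield = finished / raw * 100
Substituting: Yield = 29.0170 / 32.2820 * 100
Result: 89.8860 %


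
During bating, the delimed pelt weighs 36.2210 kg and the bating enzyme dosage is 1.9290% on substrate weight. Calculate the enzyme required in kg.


Formula: Enzyme = substrate * pct / 100
Substituting: Enzyme = 36.2210 * 1.9290 / 100
Result: 0.6987 kg


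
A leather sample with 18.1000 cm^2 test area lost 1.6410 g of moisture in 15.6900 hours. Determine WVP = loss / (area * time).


Formula: WVP = loss / (area * time)
Substituting: WVP = 1.6410 / (18.1000 * 15.6900)
Result: 0.00577839 g/(cm^2*hr)


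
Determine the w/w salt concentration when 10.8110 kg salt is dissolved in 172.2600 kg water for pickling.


Formula: Conc = salt / (water + salt) * 100
Substituting: Conc = 10.8110 / (172.2600 + 10.8110) * 100
Result: 5.9054 %


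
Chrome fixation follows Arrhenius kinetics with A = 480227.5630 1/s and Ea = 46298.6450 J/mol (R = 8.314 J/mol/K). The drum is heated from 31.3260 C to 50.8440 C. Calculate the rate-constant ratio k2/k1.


T1 = 31.3260 + 273.15 = 304.4760 K; T2 = 50.8440 + 273.15 = 323.9940 K
k1 = A * exp(-Ea/(R*T1)) = 480227.5630 * exp(-46298.6450/(8.314*304.4760)) = 0.00547465 1/s
k2 = A * exp(-Ea/(R*T2)) = 480227.5630 * exp(-46298.6450/(8.314*323.9940)) = 0.0164764 1/s
k2/k1 = 0.0164764 / 0.00547465 = 3.0096


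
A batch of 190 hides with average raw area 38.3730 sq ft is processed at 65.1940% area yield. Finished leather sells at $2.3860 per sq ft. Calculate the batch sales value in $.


Raw_total = N * avg_area = 190 * 38.3730 = 7290.8700 sq ft
Finished = Raw_total * yield / 100 = 7290.8700 * 65.1940 / 100 = 4753.2098 sq ft
Value = Finished * price = 4753.2098 * 2.3860 = 11341.1586 $


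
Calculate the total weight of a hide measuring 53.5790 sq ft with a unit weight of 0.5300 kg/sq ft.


Formula: Weight = area * weight_per_sqft
Substituting: Weight = 53.5790 * 0.5300
Result: 28.3969 kg


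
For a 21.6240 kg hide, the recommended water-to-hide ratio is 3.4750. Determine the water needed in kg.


Formula: Water = hide_weight * ratio
Substituting: Water = 21.6240 * 3.4750
Result: 75.1434 kg


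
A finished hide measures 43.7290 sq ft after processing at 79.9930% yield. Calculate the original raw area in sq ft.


Formula: raw = finished * 100 / yield
Substituting: raw = 43.7290 * 100 / 79.9930
Result: 54.6660 sq ft


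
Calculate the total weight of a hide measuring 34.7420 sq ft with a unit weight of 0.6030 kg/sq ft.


Formula: Weight = area * weight_per_sqft
Substituting: Weight = 34.7420 * 0.6030
Result: 20.9494 kg


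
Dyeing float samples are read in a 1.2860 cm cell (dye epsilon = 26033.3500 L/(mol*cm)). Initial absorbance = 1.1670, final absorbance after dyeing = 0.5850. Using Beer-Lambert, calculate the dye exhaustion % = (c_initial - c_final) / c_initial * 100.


c_initial = A_i / (epsilon * l) = 1.1670 / (26033.3500 * 1.2860) = 3.4858e-05 mol/L
c_final = A_f / (epsilon * l) = 0.5850 / (26033.3500 * 1.2860) = 1.7474e-05 mol/L
Exhaustion = (c_initial - c_final) / c_initial * 100 = (3.4858e-05 - 1.7474e-05) / 3.4858e-05 * 100 = 49.8715 %


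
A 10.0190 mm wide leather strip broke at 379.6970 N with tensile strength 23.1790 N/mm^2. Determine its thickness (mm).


Formula: t = F / (TS * w)
Substituting: t = 379.6970 / (23.1790 * 10.0190)
Result: 1.6350 mm


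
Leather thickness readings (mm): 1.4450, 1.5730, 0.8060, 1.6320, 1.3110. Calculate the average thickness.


Formula: Average = sum / n
Substituting: Average = 6.7670 / 5
Result: 1.3534 mm


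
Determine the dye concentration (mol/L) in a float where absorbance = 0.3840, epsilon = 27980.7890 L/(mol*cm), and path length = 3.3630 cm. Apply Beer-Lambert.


Formula: c = A / (epsilon * l)
Substituting: c = 0.3840 / (27980.7890 * 3.3630)
Result: 4.0808e-06 mol/L


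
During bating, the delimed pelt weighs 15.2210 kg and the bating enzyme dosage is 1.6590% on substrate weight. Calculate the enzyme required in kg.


Formula: Enzyme = substrate * pct / 100
Substituting: Enzyme = 15.2210 * 1.6590 / 100
Result: 0.2525 kg


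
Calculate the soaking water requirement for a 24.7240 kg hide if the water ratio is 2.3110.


Formula: Water = hide_weight * ratio
Substituting: Water = 24.7240 * 2.3110
Result: 57.1372 kg


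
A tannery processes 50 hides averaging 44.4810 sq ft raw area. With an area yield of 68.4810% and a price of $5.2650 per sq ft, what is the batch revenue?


Raw_total = N * avg_area = 50 * 44.4810 = 2224.0500 sq ft
Finished = Raw_total * yield / 100 = 2224.0500 * 68.4810 / 100 = 1523.0517 sq ft
Value = Finished * price = 1523.0517 * 5.2650 = 8018.8671 $


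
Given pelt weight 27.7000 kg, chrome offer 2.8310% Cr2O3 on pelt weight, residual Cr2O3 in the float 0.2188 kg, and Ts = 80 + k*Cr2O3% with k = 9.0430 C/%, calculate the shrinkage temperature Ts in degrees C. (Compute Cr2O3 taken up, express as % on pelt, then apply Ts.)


Offered = pelt * offer_pct / 100 = 27.7000 * 2.8310 / 100 = 0.7842 kg
Uptake = offered - residual = 0.7842 - 0.2188 = 0.5654 kg
Cr2O3% on pelt = uptake / pelt * 100 = 0.5654 / 27.7000 * 100 = 2.0411 %
Ts = 80 + k * Cr2O3% = 80 + 9.0430 * 2.0411 = 98.4577 C


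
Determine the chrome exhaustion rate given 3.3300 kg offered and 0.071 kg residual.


Formula: Uptake = (offered - residual) / offered * 100
Substituting: Uptake = (3.3300 - 0.071) / 3.3300 * 100
Result: 97.8679 %


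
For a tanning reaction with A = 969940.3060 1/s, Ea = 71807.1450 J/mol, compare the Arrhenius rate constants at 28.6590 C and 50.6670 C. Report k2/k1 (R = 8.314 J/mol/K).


T1 = 28.6590 + 273.15 = 301.8090 K; T2 = 50.6670 + 273.15 = 323.8170 K
k1 = A * exp(-Ea/(R*T1)) = 969940.3060 * exp(-71807.1450/(8.314*301.8090)) = 3.6183e-07 1/s
k2 = A * exp(-Ea/(R*T2)) = 969940.3060 * exp(-71807.1450/(8.314*323.8170)) = 2.5303e-06 1/s
k2/k1 = 2.5303e-06 / 3.6183e-07 = 6.9932


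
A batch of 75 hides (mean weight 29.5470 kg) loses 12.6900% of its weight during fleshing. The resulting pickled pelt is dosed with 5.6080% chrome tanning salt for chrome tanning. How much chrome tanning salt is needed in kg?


Total_raw = N * avg_wt = 75 * 29.5470 = 2216.0250 kg
Substrate = Total_raw * (1 - loss/100) = 2216.0250 * (1 - 12.6900/100) = 1934.8114 kg
Chrome = Substrate * pct / 100 = 1934.8114 * 5.6080 / 100 = 108.5042 kg


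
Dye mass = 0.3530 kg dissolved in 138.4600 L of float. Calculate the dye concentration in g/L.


Formula: Conc = dye_mass(kg) / volume(L) * 1000
Substituting: Conc = 0.3530 / 138.4600 * 1000
Result: 2.5495 g/L


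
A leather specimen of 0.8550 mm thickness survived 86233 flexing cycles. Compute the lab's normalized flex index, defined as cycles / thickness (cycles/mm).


Formula: Index = cycles / thickness
Substituting: Index = 86233 / 0.8550
Result: 100857.3099 cycles/mm


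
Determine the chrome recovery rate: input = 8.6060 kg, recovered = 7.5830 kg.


Formula: Recovery = recovered / input * 100
Substituting: Recovery = 7.5830 / 8.6060 * 100
Result: 88.1129 %


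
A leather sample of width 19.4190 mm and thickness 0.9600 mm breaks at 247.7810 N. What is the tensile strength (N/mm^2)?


Formula: TS = force / (width * thickness)
Substituting: TS = 247.7810 / (19.4190 * 0.9600)
Result: 13.2914 N/mm^2


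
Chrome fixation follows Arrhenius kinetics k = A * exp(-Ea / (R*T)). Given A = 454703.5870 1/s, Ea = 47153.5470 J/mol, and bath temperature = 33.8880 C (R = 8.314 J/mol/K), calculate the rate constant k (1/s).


T_K = T_C + 273.15 = 33.8880 + 273.15 = 307.0380 K
exponent = -Ea / (R * T_K) = -47153.5470 / (8.314 * 307.0380) = -18.4719
k = A * exp(exponent) = 454703.5870 * exp(-18.4719) = 0.00431988 1/s


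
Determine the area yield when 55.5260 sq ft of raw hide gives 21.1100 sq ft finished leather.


Formula: Yield = finished / raw * 100
Substituting: Yield = 21.1100 / 55.5260 * 100
Result: 38.0182 %


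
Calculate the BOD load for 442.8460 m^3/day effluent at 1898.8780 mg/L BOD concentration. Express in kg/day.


Formula: BOD_load = volume * conc / 1000
Substituting: BOD_load = 442.8460 * 1898.8780 / 1000
Result: 840.9105 kg/day


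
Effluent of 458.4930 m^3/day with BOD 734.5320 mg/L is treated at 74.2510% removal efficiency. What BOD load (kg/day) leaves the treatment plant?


Load_in = volume * conc / 1000 = 458.4930 * 734.5320 / 1000 = 336.7778 kg/day
Removed = Load_in * eff / 100 = 336.7778 * 74.2510 / 100 = 250.0609 kg/day
Load_out = Load_in - Removed = 336.7778 - 250.0609 = 86.7169 kg/day


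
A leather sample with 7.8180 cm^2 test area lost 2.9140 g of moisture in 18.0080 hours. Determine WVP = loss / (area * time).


Formula: WVP = loss / (area * time)
Substituting: WVP = 2.9140 / (7.8180 * 18.0080)
Result: 0.020698 g/(cm^2*hr)


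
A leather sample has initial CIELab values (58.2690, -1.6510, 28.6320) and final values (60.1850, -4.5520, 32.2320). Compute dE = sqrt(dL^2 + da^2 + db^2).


dL = 1.9160, da = -2.9010, db = 3.6000
dE = sqrt(1.9160^2 + (-2.9010)^2 + 3.6000^2) = 5.0047


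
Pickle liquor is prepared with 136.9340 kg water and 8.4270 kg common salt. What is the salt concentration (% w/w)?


Formula: Conc = salt / (water + salt) * 100
Substituting: Conc = 8.4270 / (136.9340 + 8.4270) * 100
Result: 5.7973 %


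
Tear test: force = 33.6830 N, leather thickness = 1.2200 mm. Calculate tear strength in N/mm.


Formula: Tear strength = force / thickness
Substituting: Tear strength = 33.6830 / 1.2200
Result: 27.6090 N/mm


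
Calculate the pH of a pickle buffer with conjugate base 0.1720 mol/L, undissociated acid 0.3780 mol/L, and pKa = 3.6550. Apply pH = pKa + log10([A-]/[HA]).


ratio = [A-] / [HA] = 0.1720 / 0.3780 = 0.4550
log10(ratio) = -0.3420
pH = pKa + log10(ratio) = 3.6550 - 0.3420 = 3.3130


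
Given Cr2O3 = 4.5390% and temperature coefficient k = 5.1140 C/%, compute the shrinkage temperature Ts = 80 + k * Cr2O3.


Formula: Ts = 80 + k * Cr2O3
Substituting: Ts = 80 + 5.1140 * 4.5390
Result: 103.2124 C


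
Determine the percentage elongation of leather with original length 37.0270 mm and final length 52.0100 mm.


Formula: Elongation = (Lf - L0) / L0 * 100
Substituting: Elongation = (52.0100 - 37.0270) / 37.0270 * 100
Result: 40.4651 %


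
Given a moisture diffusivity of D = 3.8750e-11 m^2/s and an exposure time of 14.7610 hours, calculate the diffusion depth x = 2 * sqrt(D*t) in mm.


t = 14.7610 hr * 3600 = 53139.6000 s
D * t = 3.8750e-11 * 53139.6000 = 2.0592e-06
x = 2 * sqrt(D*t) = 2 * sqrt(2.0592e-06) = 0.00286995 m = 2.8700 mm


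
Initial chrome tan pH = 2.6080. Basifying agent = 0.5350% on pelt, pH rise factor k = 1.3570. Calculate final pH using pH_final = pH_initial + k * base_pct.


Formula: pH_final = pH_initial + k * base_pct
Substituting: pH_final = 2.6080 + 1.3570 * 0.5350
Result: 3.3340


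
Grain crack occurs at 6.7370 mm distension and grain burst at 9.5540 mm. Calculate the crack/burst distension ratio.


Formula: Ratio = crack / burst
Substituting: Ratio = 6.7370 / 9.5540
Result: 0.7051


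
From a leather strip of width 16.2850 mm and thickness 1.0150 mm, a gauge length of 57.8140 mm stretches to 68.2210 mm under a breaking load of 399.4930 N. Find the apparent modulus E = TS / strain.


TS = F / (w * t) = 399.4930 / (16.2850 * 1.0150) = 24.1688 N/mm^2
strain = (Lf - L0) / L0 = (68.2210 - 57.8140) / 57.8140 = 0.1800
E = TS / strain = 24.1688 / 0.1800 = 134.2650 N/mm^2


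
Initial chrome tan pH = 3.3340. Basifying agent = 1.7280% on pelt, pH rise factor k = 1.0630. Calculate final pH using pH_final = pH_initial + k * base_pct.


Formula: pH_final = pH_initial + k * base_pct
Substituting: pH_final = 3.3340 + 1.0630 * 1.7280
Result: 5.1709


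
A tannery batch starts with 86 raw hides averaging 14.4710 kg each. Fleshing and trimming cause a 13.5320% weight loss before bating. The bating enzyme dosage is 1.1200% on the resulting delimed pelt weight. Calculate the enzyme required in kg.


Total_raw = N * avg_wt = 86 * 14.4710 = 1244.5060 kg
Substrate = Total_raw * (1 - loss/100) = 1244.5060 * (1 - 13.5320/100) = 1076.0994 kg
Enzyme = Substrate * pct / 100 = 1076.0994 * 1.1200 / 100 = 12.0523 kg


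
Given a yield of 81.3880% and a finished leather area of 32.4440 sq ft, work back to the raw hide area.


Formula: raw = finished * 100 / yield
Substituting: raw = 32.4440 * 100 / 81.3880
Result: 39.8634 sq ft


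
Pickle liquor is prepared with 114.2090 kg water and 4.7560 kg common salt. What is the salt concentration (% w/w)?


Formula: Conc = salt / (water + salt) * 100
Substituting: Conc = 4.7560 / (114.2090 + 4.7560) * 100
Result: 3.9978 %


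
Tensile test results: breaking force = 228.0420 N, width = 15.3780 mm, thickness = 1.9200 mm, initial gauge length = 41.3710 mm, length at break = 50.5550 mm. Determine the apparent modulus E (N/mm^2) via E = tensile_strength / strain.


TS = F / (w * t) = 228.0420 / (15.3780 * 1.9200) = 7.7235 N/mm^2
strain = (Lf - L0) / L0 = (50.5550 - 41.3710) / 41.3710 = 0.2220
E = TS / strain = 7.7235 / 0.2220 = 34.7919 N/mm^2


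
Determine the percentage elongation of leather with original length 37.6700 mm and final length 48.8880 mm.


Formula: Elongation = (Lf - L0) / L0 * 100
Substituting: Elongation = (48.8880 - 37.6700) / 37.6700 * 100
Result: 29.7797 %


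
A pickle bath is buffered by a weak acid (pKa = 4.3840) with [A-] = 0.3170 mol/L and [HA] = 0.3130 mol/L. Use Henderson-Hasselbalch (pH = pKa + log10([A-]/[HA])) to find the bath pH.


ratio = [A-] / [HA] = 0.3170 / 0.3130 = 1.0128
log10(ratio) = 0.00551492
pH = pKa + log10(ratio) = 4.3840 + 0.00551492 = 4.3895


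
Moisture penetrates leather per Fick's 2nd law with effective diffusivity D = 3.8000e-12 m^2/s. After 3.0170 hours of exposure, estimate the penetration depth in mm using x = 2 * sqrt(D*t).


t = 3.0170 hr * 3600 = 10861.2000 s
D * t = 3.8000e-12 * 10861.2000 = 4.1273e-08
x = 2 * sqrt(D*t) = 2 * sqrt(4.1273e-08) = 4.0631e-04 m = 0.4063 mm


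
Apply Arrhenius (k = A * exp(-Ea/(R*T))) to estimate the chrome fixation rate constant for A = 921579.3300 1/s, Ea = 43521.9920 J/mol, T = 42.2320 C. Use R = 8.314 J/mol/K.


T_K = T_C + 273.15 = 42.2320 + 273.15 = 315.3820 K
exponent = -Ea / (R * T_K) = -43521.9920 / (8.314 * 315.3820) = -16.5982
k = A * exp(exponent) = 921579.3300 * exp(-16.5982) = 0.057018 1/s


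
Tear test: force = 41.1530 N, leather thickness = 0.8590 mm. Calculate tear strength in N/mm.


Formula: Tear strength = force / thickness
Substituting: Tear strength = 41.1530 / 0.8590
Result: 47.9080 N/mm


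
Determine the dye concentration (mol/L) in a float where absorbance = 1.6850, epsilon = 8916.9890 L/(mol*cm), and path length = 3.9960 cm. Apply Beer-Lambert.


Formula: c = A / (epsilon * l)
Substituting: c = 1.6850 / (8916.9890 * 3.9960)
Result: 4.7289e-05 mol/L


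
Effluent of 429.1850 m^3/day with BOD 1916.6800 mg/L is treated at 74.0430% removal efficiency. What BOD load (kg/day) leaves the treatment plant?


Load_in = volume * conc / 1000 = 429.1850 * 1916.6800 / 1000 = 822.6103 kg/day
Removed = Load_in * eff / 100 = 822.6103 * 74.0430 / 100 = 609.0853 kg/day
Load_out = Load_in - Removed = 822.6103 - 609.0853 = 213.5250 kg/day


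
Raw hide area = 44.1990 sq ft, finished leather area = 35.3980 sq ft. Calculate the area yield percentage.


Formula: Yield = finished / raw * 100
Substituting: Yield = 35.3980 / 44.1990 * 100
Result: 80.0878 %


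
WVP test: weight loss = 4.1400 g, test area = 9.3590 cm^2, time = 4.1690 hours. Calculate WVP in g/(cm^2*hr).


Formula: WVP = loss / (area * time)
Substituting: WVP = 4.1400 / (9.3590 * 4.1690)
Result: 0.1061 g/(cm^2*hr)


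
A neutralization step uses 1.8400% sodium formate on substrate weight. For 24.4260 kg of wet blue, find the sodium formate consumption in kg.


Formula: Neutralizer = substrate * pct / 100
Substituting: Neutralizer = 24.4260 * 1.8400 / 100
Result: 0.4494 kg


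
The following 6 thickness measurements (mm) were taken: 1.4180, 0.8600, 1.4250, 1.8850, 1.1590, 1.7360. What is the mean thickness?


Formula: Average = sum / n
Substituting: Average = 8.4830 / 6
Result: 1.4138 mm


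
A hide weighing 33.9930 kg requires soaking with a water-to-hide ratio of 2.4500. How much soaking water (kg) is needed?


Formula: Water = hide_weight * ratio
Substituting: Water = 33.9930 * 2.4500
Result: 83.2829 kg


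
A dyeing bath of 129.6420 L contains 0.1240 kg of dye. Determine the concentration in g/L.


Formula: Conc = dye_mass(kg) / volume(L) * 1000
Substituting: Conc = 0.1240 / 129.6420 * 1000
Result: 0.9565 g/L


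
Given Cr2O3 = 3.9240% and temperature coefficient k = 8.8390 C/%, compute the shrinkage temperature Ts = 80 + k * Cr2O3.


Formula: Ts = 80 + k * Cr2O3
Substituting: Ts = 80 + 8.8390 * 3.9240
Result: 114.6842 C


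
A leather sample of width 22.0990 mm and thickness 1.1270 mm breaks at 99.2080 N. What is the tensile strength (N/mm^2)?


Formula: TS = force / (width * thickness)
Substituting: TS = 99.2080 / (22.0990 * 1.1270)
Result: 3.9834 N/mm^2


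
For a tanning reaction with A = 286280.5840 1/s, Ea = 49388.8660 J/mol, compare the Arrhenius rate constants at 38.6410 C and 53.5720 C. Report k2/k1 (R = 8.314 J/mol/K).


T1 = 38.6410 + 273.15 = 311.7910 K; T2 = 53.5720 + 273.15 = 326.7220 K
k1 = A * exp(-Ea/(R*T1)) = 286280.5840 * exp(-49388.8660/(8.314*311.7910)) = 0.0015217 1/s
k2 = A * exp(-Ea/(R*T2)) = 286280.5840 * exp(-49388.8660/(8.314*326.7220)) = 0.00363469 1/s
k2/k1 = 0.00363469 / 0.0015217 = 2.3886


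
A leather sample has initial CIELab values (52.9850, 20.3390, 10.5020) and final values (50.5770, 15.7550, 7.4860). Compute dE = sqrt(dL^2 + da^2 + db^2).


dL = -2.4080, da = -4.5840, db = -3.0160
dE = sqrt((-2.4080)^2 + (-4.5840)^2 + (-3.0160)^2) = 5.9923


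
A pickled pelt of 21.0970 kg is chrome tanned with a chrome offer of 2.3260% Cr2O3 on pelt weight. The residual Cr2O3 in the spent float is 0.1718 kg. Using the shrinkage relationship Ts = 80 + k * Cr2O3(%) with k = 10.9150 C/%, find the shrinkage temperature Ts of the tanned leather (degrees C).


Offered = pelt * offer_pct / 100 = 21.0970 * 2.3260 / 100 = 0.4907 kg
Uptake = offered - residual = 0.4907 - 0.1718 = 0.3189 kg
Cr2O3% on pelt = uptake / pelt * 100 = 0.3189 / 21.0970 * 100 = 1.5117 %
Ts = 80 + k * Cr2O3% = 80 + 10.9150 * 1.5117 = 96.4998 C


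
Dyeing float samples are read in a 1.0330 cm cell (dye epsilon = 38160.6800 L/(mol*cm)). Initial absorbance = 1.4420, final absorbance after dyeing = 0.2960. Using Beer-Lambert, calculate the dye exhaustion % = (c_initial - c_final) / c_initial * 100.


c_initial = A_i / (epsilon * l) = 1.4420 / (38160.6800 * 1.0330) = 3.6580e-05 mol/L
c_final = A_f / (epsilon * l) = 0.2960 / (38160.6800 * 1.0330) = 7.5089e-06 mol/L
Exhaustion = (c_initial - c_final) / c_initial * 100 = (3.6580e-05 - 7.5089e-06) / 3.6580e-05 * 100 = 79.4730 %


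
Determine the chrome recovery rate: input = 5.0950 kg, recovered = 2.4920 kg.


Formula: Recovery = recovered / input * 100
Substituting: Recovery = 2.4920 / 5.0950 * 100
Result: 48.9107 %


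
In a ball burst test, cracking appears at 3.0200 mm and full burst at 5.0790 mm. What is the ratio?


Formula: Ratio = crack / burst
Substituting: Ratio = 3.0200 / 5.0790
Result: 0.5946


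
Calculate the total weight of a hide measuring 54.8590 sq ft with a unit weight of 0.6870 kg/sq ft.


Formula: Weight = area * weight_per_sqft
Substituting: Weight = 54.8590 * 0.6870
Result: 37.6881 kg


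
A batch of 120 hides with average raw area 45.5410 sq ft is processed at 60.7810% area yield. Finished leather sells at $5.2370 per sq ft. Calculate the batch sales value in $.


Raw_total = N * avg_area = 120 * 45.5410 = 5464.9200 sq ft
Finished = Raw_total * yield / 100 = 5464.9200 * 60.7810 / 100 = 3321.6330 sq ft
Value = Finished * price = 3321.6330 * 5.2370 = 17395.3922 $


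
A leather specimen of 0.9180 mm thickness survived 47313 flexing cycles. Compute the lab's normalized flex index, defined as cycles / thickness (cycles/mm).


Formula: Index = cycles / thickness
Substituting: Index = 47313 / 0.9180
Result: 51539.2157 cycles/mm


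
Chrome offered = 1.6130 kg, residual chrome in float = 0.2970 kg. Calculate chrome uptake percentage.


Formula: Uptake = (offered - residual) / offered * 100
Substituting: Uptake = (1.6130 - 0.2970) / 1.6130 * 100
Result: 81.5871 %


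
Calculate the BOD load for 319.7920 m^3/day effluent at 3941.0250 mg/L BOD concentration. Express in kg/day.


Formula: BOD_load = volume * conc / 1000
Substituting: BOD_load = 319.7920 * 3941.0250 / 1000
Result: 1260.3083 kg/day


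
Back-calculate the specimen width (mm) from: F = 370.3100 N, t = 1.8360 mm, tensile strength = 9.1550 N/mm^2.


Formula: w = F / (TS * t)
Substituting: w = 370.3100 / (9.1550 * 1.8360)
Result: 22.0310 mm


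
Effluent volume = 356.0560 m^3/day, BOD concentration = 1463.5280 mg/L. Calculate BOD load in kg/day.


Formula: BOD_load = volume * conc / 1000
Substituting: BOD_load = 356.0560 * 1463.5280 / 1000
Result: 521.0979 kg/day


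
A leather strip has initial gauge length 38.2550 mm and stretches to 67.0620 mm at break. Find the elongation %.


Formula: Elongation = (Lf - L0) / L0 * 100
Substituting: Elongation = (67.0620 - 38.2550) / 38.2550 * 100
Result: 75.3026 %


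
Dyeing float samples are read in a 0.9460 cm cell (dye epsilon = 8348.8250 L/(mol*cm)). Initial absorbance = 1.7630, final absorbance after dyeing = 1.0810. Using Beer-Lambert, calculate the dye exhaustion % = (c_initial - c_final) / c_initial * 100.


c_initial = A_i / (epsilon * l) = 1.7630 / (8348.8250 * 0.9460) = 2.2322e-04 mol/L
c_final = A_f / (epsilon * l) = 1.0810 / (8348.8250 * 0.9460) = 1.3687e-04 mol/L
Exhaustion = (c_initial - c_final) / c_initial * 100 = (2.2322e-04 - 1.3687e-04) / 2.2322e-04 * 100 = 38.6841 %


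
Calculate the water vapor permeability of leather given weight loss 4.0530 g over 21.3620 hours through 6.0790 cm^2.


Formula: WVP = loss / (area * time)
Substituting: WVP = 4.0530 / (6.0790 * 21.3620)
Result: 0.0312106 g/(cm^2*hr)


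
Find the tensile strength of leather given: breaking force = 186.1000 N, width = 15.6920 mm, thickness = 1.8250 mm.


Formula: TS = force / (width * thickness)
Substituting: TS = 186.1000 / (15.6920 * 1.8250)
Result: 6.4984 N/mm^2


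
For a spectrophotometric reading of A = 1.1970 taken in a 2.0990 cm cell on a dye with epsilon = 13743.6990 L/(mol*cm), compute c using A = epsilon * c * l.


Formula: c = A / (epsilon * l)
Substituting: c = 1.1970 / (13743.6990 * 2.0990)
Result: 4.1493e-05 mol/L


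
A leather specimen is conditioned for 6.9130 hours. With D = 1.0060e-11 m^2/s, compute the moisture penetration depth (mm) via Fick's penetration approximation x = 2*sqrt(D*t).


t = 6.9130 hr * 3600 = 24886.8000 s
D * t = 1.0060e-11 * 24886.8000 = 2.5036e-07
x = 2 * sqrt(D*t) = 2 * sqrt(2.5036e-07) = 0.00100072 m = 1.0007 mm


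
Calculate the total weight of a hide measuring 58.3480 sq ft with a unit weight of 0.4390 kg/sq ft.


Formula: Weight = area * weight_per_sqft
Substituting: Weight = 58.3480 * 0.4390
Result: 25.6148 kg


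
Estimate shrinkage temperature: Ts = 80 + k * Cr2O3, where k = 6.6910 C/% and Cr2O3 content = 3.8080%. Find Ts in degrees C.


Formula: Ts = 80 + k * Cr2O3
Substituting: Ts = 80 + 6.6910 * 3.8080
Result: 105.4793 C


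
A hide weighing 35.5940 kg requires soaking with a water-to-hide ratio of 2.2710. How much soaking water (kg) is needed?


Formula: Water = hide_weight * ratio
Substituting: Water = 35.5940 * 2.2710
Result: 80.8340 kg


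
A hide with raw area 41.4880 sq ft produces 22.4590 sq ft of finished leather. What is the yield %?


Formula: Yield = finished / raw * 100
Substituting: Yield = 22.4590 / 41.4880 * 100
Result: 54.1337 %


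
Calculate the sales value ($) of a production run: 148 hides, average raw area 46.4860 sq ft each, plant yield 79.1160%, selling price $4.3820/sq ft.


Raw_total = N * avg_area = 148 * 46.4860 = 6879.9280 sq ft
Finished = Raw_total * yield / 100 = 6879.9280 * 79.1160 / 100 = 5443.1238 sq ft
Value = Finished * price = 5443.1238 * 4.3820 = 23851.7687 $


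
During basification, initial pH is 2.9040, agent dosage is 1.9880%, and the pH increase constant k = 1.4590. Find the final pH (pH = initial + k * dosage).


Formula: pH_final = pH_initial + k * base_pct
Substituting: pH_final = 2.9040 + 1.4590 * 1.9880
Result: 5.8045


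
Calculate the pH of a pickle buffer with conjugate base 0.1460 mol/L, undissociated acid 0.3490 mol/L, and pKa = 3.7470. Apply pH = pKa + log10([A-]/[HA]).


ratio = [A-] / [HA] = 0.1460 / 0.3490 = 0.4183
log10(ratio) = -0.3785
pH = pKa + log10(ratio) = 3.7470 - 0.3785 = 3.3685


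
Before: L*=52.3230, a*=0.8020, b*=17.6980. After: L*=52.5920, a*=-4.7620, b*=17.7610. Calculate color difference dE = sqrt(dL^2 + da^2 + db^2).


dL = 0.2690, da = -5.5640, db = 0.063
dE = sqrt(0.2690^2 + (-5.5640)^2 + 0.063^2) = 5.5709


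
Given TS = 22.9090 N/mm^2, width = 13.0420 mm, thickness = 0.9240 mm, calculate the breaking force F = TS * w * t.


Formula: F = TS * w * t
Substituting: F = 22.9090 * 13.0420 * 0.9240
Result: 276.0720 N


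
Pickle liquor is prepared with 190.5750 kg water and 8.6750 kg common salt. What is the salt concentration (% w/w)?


Formula: Conc = salt / (water + salt) * 100
Substituting: Conc = 8.6750 / (190.5750 + 8.6750) * 100
Result: 4.3538 %


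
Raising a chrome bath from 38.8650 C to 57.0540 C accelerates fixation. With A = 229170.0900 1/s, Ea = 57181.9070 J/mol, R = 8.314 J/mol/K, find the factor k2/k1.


T1 = 38.8650 + 273.15 = 312.0150 K; T2 = 57.0540 + 273.15 = 330.2040 K
k1 = A * exp(-Ea/(R*T1)) = 229170.0900 * exp(-57181.9070/(8.314*312.0150)) = 6.1228e-05 1/s
k2 = A * exp(-Ea/(R*T2)) = 229170.0900 * exp(-57181.9070/(8.314*330.2040)) = 2.0620e-04 1/s
k2/k1 = 2.0620e-04 / 6.1228e-05 = 3.3677


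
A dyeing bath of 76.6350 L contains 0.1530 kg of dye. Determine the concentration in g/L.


Formula: Conc = dye_mass(kg) / volume(L) * 1000
Substituting: Conc = 0.1530 / 76.6350 * 1000
Result: 1.9965 g/L


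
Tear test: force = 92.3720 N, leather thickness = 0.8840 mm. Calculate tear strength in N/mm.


Formula: Tear strength = force / thickness
Substituting: Tear strength = 92.3720 / 0.8840
Result: 104.4932 N/mm


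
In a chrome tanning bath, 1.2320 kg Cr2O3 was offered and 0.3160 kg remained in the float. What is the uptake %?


Formula: Uptake = (offered - residual) / offered * 100
Substituting: Uptake = (1.2320 - 0.3160) / 1.2320 * 100
Result: 74.3506 %


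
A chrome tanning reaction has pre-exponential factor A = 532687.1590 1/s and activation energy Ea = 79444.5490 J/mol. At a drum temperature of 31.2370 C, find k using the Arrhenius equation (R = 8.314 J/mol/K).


T_K = T_C + 273.15 = 31.2370 + 273.15 = 304.3870 K
exponent = -Ea / (R * T_K) = -79444.5490 / (8.314 * 304.3870) = -31.3927
k = A * exp(exponent) = 532687.1590 * exp(-31.3927) = 1.2383e-08 1/s


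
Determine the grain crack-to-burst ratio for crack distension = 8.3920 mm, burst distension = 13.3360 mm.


Formula: Ratio = crack / burst
Substituting: Ratio = 8.3920 / 13.3360
Result: 0.6293


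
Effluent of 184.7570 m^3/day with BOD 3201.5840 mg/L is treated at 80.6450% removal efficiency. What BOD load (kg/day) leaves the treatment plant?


Load_in = volume * conc / 1000 = 184.7570 * 3201.5840 / 1000 = 591.5151 kg/day
Removed = Load_in * eff / 100 = 591.5151 * 80.6450 / 100 = 477.0273 kg/day
Load_out = Load_in - Removed = 591.5151 - 477.0273 = 114.4877 kg/day


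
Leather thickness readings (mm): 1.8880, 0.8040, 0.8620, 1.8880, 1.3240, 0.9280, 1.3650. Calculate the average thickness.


Formula: Average = sum / n
Substituting: Average = 9.0590 / 7
Result: 1.2941 mm


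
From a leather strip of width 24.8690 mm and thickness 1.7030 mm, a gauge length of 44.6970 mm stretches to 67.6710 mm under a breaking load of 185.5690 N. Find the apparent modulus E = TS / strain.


TS = F / (w * t) = 185.5690 / (24.8690 * 1.7030) = 4.3816 N/mm^2
strain = (Lf - L0) / L0 = (67.6710 - 44.6970) / 44.6970 = 0.5140
E = TS / strain = 4.3816 / 0.5140 = 8.5246 N/mm^2


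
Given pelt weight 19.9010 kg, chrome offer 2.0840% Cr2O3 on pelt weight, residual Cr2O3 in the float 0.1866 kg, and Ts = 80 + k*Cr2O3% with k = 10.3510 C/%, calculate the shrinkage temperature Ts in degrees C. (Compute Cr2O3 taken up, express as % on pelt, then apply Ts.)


Offered = pelt * offer_pct / 100 = 19.9010 * 2.0840 / 100 = 0.4147 kg
Uptake = offered - residual = 0.4147 - 0.1866 = 0.2281 kg
Cr2O3% on pelt = uptake / pelt * 100 = 0.2281 / 19.9010 * 100 = 1.1464 %
Ts = 80 + k * Cr2O3% = 80 + 10.3510 * 1.1464 = 91.8660 C


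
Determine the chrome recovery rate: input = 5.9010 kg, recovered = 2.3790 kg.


Formula: Recovery = recovered / input * 100
Substituting: Recovery = 2.3790 / 5.9010 * 100
Result: 40.3152 %


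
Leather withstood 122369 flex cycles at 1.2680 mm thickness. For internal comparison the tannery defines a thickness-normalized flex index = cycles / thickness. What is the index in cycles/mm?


Formula: Index = cycles / thickness
Substituting: Index = 122369 / 1.2680
Result: 96505.5205 cycles/mm


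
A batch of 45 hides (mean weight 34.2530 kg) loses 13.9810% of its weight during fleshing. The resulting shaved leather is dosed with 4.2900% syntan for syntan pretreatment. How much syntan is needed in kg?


Total_raw = N * avg_wt = 45 * 34.2530 = 1541.3850 kg
Substrate = Total_raw * (1 - loss/100) = 1541.3850 * (1 - 13.9810/100) = 1325.8840 kg
Syntan = Substrate * pct / 100 = 1325.8840 * 4.2900 / 100 = 56.8804 kg


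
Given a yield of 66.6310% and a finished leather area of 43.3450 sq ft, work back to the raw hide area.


Formula: raw = finished * 100 / yield
Substituting: raw = 43.3450 * 100 / 66.6310
Result: 65.0523 sq ft


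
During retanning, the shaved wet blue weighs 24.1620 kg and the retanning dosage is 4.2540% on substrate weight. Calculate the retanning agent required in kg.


Formula: Retan = substrate * pct / 100
Substituting: Retan = 24.1620 * 4.2540 / 100
Result: 1.0279 kg


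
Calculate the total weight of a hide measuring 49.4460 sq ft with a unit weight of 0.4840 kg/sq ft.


Formula: Weight = area * weight_per_sqft
Substituting: Weight = 49.4460 * 0.4840
Result: 23.9319 kg


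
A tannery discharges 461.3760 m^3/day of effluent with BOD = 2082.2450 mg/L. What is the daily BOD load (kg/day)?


Formula: BOD_load = volume * conc / 1000
Substituting: BOD_load = 461.3760 * 2082.2450 / 1000
Result: 960.6979 kg/day


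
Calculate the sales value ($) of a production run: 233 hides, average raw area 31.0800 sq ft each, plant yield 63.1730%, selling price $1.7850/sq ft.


Raw_total = N * avg_area = 233 * 31.0800 = 7241.6400 sq ft
Finished = Raw_total * yield / 100 = 7241.6400 * 63.1730 / 100 = 4574.7612 sq ft
Value = Finished * price = 4574.7612 * 1.7850 = 8165.9488 $


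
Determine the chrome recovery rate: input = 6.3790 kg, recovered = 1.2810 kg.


Formula: Recovery = recovered / input * 100
Substituting: Recovery = 1.2810 / 6.3790 * 100
Result: 20.0815 %


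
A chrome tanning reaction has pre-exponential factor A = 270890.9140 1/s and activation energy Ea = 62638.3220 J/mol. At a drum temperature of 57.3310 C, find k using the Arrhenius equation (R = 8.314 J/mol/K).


T_K = T_C + 273.15 = 57.3310 + 273.15 = 330.4810 K
exponent = -Ea / (R * T_K) = -62638.3220 / (8.314 * 330.4810) = -22.7973
k = A * exp(exponent) = 270890.9140 * exp(-22.7973) = 3.4045e-05 1/s


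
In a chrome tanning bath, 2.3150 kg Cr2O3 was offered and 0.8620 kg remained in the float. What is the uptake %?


Formula: Uptake = (offered - residual) / offered * 100
Substituting: Uptake = (2.3150 - 0.8620) / 2.3150 * 100
Result: 62.7646 %


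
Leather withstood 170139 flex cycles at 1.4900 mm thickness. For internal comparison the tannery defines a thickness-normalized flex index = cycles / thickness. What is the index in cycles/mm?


Formula: Index = cycles / thickness
Substituting: Index = 170139 / 1.4900
Result: 114187.2483 cycles/mm


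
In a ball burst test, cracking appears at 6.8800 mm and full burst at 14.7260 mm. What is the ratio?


Formula: Ratio = crack / burst
Substituting: Ratio = 6.8800 / 14.7260
Result: 0.4672


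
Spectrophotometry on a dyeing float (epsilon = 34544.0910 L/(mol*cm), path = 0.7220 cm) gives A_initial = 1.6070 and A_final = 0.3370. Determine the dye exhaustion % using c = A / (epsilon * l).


c_initial = A_i / (epsilon * l) = 1.6070 / (34544.0910 * 0.7220) = 6.4432e-05 mol/L
c_final = A_f / (epsilon * l) = 0.3370 / (34544.0910 * 0.7220) = 1.3512e-05 mol/L
Exhaustion = (c_initial - c_final) / c_initial * 100 = (6.4432e-05 - 1.3512e-05) / 6.4432e-05 * 100 = 79.0292 %


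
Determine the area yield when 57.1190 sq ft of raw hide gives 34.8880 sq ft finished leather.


Formula: Yield = finished / raw * 100
Substituting: Yield = 34.8880 / 57.1190 * 100
Result: 61.0795 %


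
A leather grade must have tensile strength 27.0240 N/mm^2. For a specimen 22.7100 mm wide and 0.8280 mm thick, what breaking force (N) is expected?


Formula: F = TS * w * t
Substituting: F = 27.0240 * 22.7100 * 0.8280
Result: 508.1561 N


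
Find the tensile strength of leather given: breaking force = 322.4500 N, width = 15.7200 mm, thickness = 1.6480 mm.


Formula: TS = force / (width * thickness)
Substituting: TS = 322.4500 / (15.7200 * 1.6480)
Result: 12.4467 N/mm^2


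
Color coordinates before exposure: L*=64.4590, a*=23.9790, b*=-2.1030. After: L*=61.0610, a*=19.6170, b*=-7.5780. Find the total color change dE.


dL = -3.3980, da = -4.3620, db = -5.4750
dE = sqrt((-3.3980)^2 + (-4.3620)^2 + (-5.4750)^2) = 7.7813


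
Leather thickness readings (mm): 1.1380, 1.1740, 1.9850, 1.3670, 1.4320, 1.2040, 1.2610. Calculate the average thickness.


Formula: Average = sum / n
Substituting: Average = 9.5610 / 7
Result: 1.3659 mm


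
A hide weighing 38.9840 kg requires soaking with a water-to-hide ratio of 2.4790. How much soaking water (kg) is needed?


Formula: Water = hide_weight * ratio
Substituting: Water = 38.9840 * 2.4790
Result: 96.6413 kg


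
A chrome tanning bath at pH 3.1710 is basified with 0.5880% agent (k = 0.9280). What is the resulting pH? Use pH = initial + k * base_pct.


Formula: pH_final = pH_initial + k * base_pct
Substituting: pH_final = 3.1710 + 0.9280 * 0.5880
Result: 3.7167


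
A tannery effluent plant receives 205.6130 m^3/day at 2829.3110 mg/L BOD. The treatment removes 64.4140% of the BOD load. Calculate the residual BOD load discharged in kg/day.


Load_in = volume * conc / 1000 = 205.6130 * 2829.3110 / 1000 = 581.7431 kg/day
Removed = Load_in * eff / 100 = 581.7431 * 64.4140 / 100 = 374.7240 kg/day
Load_out = Load_in - Removed = 581.7431 - 374.7240 = 207.0191 kg/day


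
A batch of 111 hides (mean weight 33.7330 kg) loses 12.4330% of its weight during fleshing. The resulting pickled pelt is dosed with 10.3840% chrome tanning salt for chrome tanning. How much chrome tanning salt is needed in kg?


Total_raw = N * avg_wt = 111 * 33.7330 = 3744.3630 kg
Substrate = Total_raw * (1 - loss/100) = 3744.3630 * (1 - 12.4330/100) = 3278.8263 kg
Chrome = Substrate * pct / 100 = 3278.8263 * 10.3840 / 100 = 340.4733 kg


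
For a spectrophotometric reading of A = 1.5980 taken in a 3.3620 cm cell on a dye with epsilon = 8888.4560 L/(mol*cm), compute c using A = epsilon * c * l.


Formula: c = A / (epsilon * l)
Substituting: c = 1.5980 / (8888.4560 * 3.3620)
Result: 5.3475e-05 mol/L


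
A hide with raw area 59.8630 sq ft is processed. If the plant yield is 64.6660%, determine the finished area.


Formula: finished = raw * yield / 100
Substituting: finished = 59.8630 * 64.6660 / 100
Result: 38.7110 sq ft


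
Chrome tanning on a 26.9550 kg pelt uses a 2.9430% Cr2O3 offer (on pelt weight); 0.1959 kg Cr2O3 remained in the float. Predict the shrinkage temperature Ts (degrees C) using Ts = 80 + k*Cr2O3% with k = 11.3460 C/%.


Offered = pelt * offer_pct / 100 = 26.9550 * 2.9430 / 100 = 0.7933 kg
Uptake = offered - residual = 0.7933 - 0.1959 = 0.5974 kg
Cr2O3% on pelt = uptake / pelt * 100 = 0.5974 / 26.9550 * 100 = 2.2162 %
Ts = 80 + k * Cr2O3% = 80 + 11.3460 * 2.2162 = 105.1454 C


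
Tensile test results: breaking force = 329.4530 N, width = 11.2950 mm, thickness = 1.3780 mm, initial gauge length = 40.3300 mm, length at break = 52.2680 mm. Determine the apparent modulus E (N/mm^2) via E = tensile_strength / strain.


TS = F / (w * t) = 329.4530 / (11.2950 * 1.3780) = 21.1669 N/mm^2
strain = (Lf - L0) / L0 = (52.2680 - 40.3300) / 40.3300 = 0.2960
E = TS / strain = 21.1669 / 0.2960 = 71.5080 N/mm^2


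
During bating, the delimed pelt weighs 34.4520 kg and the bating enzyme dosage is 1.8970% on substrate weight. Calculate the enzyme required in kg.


Formula: Enzyme = substrate * pct / 100
Substituting: Enzyme = 34.4520 * 1.8970 / 100
Result: 0.6536 kg


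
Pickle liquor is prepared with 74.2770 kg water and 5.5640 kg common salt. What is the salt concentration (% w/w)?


Formula: Conc = salt / (water + salt) * 100
Substituting: Conc = 5.5640 / (74.2770 + 5.5640) * 100
Result: 6.9689 %


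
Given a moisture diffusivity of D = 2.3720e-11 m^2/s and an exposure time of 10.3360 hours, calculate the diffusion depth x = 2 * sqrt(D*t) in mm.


t = 10.3360 hr * 3600 = 37209.6000 s
D * t = 2.3720e-11 * 37209.6000 = 8.8261e-07
x = 2 * sqrt(D*t) = 2 * sqrt(8.8261e-07) = 0.00187895 m = 1.8789 mm
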